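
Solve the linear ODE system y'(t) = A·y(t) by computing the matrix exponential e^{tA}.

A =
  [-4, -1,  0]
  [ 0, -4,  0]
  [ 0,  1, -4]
e^{tA} =
  [exp(-4*t), -t*exp(-4*t), 0]
  [0, exp(-4*t), 0]
  [0, t*exp(-4*t), exp(-4*t)]

Strategy: write A = P · J · P⁻¹ where J is a Jordan canonical form, so e^{tA} = P · e^{tJ} · P⁻¹, and e^{tJ} can be computed block-by-block.

A has Jordan form
J =
  [-4,  1,  0]
  [ 0, -4,  0]
  [ 0,  0, -4]
(up to reordering of blocks).

Per-block formulas:
  For a 1×1 block at λ = -4: exp(t · [-4]) = [e^(-4t)].
  For a 2×2 Jordan block J_2(-4): exp(t · J_2(-4)) = e^(-4t)·(I + t·N), where N is the 2×2 nilpotent shift.

After assembling e^{tJ} and conjugating by P, we get:

e^{tA} =
  [exp(-4*t), -t*exp(-4*t), 0]
  [0, exp(-4*t), 0]
  [0, t*exp(-4*t), exp(-4*t)]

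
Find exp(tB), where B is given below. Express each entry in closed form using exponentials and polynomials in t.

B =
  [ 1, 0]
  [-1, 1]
e^{tB} =
  [exp(t), 0]
  [-t*exp(t), exp(t)]

Strategy: write B = P · J · P⁻¹ where J is a Jordan canonical form, so e^{tB} = P · e^{tJ} · P⁻¹, and e^{tJ} can be computed block-by-block.

B has Jordan form
J =
  [1, 1]
  [0, 1]
(up to reordering of blocks).

Per-block formulas:
  For a 2×2 Jordan block J_2(1): exp(t · J_2(1)) = e^(1t)·(I + t·N), where N is the 2×2 nilpotent shift.

After assembling e^{tJ} and conjugating by P, we get:

e^{tB} =
  [exp(t), 0]
  [-t*exp(t), exp(t)]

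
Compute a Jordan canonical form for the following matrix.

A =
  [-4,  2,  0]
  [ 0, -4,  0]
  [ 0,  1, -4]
J_2(-4) ⊕ J_1(-4)

The characteristic polynomial is
  det(x·I − A) = x^3 + 12*x^2 + 48*x + 64 = (x + 4)^3

Eigenvalues and multiplicities (the geometric multiplicity of λ is n − rank(A − λI), which equals the number of Jordan blocks for λ):
  λ = -4: algebraic multiplicity = 3, geometric multiplicity = 2

Determining the block sizes for each eigenvalue:
  λ = -4: 2 blocks summing to 3 forces exactly one block of size 2 and the rest size 1 → block sizes [2, 1]

Assembling the blocks gives a Jordan form
J =
  [-4,  1,  0]
  [ 0, -4,  0]
  [ 0,  0, -4]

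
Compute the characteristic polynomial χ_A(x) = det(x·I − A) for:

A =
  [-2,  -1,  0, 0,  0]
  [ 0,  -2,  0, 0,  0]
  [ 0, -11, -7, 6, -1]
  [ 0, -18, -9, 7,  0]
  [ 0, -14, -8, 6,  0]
x^5 + 4*x^4 + x^3 - 10*x^2 - 4*x + 8

Expanding det(x·I − A) (e.g. by cofactor expansion or by noting that A is similar to its Jordan form J, which has the same characteristic polynomial as A) gives
  χ_A(x) = x^5 + 4*x^4 + x^3 - 10*x^2 - 4*x + 8
which factors as (x - 1)^2*(x + 2)^3. The eigenvalues (with algebraic multiplicities) are λ = -2 with multiplicity 3, λ = 1 with multiplicity 2.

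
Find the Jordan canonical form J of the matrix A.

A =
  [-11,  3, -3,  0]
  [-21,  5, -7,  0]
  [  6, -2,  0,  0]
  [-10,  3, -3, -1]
J_2(-2) ⊕ J_1(-2) ⊕ J_1(-1)

The characteristic polynomial is
  det(x·I − A) = x^4 + 7*x^3 + 18*x^2 + 20*x + 8 = (x + 1)*(x + 2)^3

Eigenvalues and multiplicities (the geometric multiplicity of λ is n − rank(A − λI), which equals the number of Jordan blocks for λ):
  λ = -2: algebraic multiplicity = 3, geometric multiplicity = 2
  λ = -1: algebraic multiplicity = 1, geometric multiplicity = 1

Determining the block sizes for each eigenvalue:
  λ = -2: 2 blocks summing to 3 forces exactly one block of size 2 and the rest size 1 → block sizes [2, 1]
  λ = -1: one block (gm = 1), so the single block has size am = 1 → block sizes [1]

Assembling the blocks gives a Jordan form
J =
  [-2,  1,  0,  0]
  [ 0, -2,  0,  0]
  [ 0,  0, -2,  0]
  [ 0,  0,  0, -1]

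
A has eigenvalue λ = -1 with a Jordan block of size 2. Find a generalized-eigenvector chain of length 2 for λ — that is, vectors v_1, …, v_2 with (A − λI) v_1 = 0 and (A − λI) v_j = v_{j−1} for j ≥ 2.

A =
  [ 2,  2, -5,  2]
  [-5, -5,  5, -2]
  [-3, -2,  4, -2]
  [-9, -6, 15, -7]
A Jordan chain for λ = -1 of length 2:
v_1 = (1, -1, -1, -3)ᵀ
v_2 = (1, -1, 0, 0)ᵀ

Let N = A − (-1)·I. We want v_2 with N^2 v_2 = 0 but N^1 v_2 ≠ 0; then v_{j-1} := N · v_j for j = 2, …, 2.

Pick v_2 = (1, -1, 0, 0)ᵀ.
Then v_1 = N · v_2 = (1, -1, -1, -3)ᵀ.

Sanity check: (A − (-1)·I) v_1 = (0, 0, 0, 0)ᵀ = 0. ✓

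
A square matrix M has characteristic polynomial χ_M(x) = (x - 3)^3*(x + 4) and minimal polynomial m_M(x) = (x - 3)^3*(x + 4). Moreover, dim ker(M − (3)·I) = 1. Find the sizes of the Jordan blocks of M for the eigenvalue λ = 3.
Block sizes for λ = 3: [3]

Step 1 — from the characteristic polynomial, algebraic multiplicity of λ = 3 is 3. From dim ker(M − (3)·I) = 1, there are exactly 1 Jordan blocks for λ = 3.
Step 2 — from the minimal polynomial, the factor (x − 3)^3 tells us the largest block for λ = 3 has size 3.
Step 3 — with total size 3, 1 blocks, and largest block 3, the block sizes (in nonincreasing order) are [3].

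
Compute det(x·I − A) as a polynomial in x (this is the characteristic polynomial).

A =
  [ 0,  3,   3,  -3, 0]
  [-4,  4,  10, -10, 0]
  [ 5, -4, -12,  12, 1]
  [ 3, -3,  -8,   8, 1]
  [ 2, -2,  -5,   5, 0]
x^5

Expanding det(x·I − A) (e.g. by cofactor expansion or by noting that A is similar to its Jordan form J, which has the same characteristic polynomial as A) gives
  χ_A(x) = x^5
which factors as x^5. The eigenvalues (with algebraic multiplicities) are λ = 0 with multiplicity 5.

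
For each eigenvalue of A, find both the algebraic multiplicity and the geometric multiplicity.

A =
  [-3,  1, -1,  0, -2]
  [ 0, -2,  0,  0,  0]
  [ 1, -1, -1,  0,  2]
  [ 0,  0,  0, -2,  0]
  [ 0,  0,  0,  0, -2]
λ = -2: alg = 5, geom = 4

Step 1 — factor the characteristic polynomial to read off the algebraic multiplicities:
  χ_A(x) = (x + 2)^5

Step 2 — compute geometric multiplicities via the rank-nullity identity g(λ) = n − rank(A − λI):
  rank(A − (-2)·I) = 1, so dim ker(A − (-2)·I) = n − 1 = 4

Summary:
  λ = -2: algebraic multiplicity = 5, geometric multiplicity = 4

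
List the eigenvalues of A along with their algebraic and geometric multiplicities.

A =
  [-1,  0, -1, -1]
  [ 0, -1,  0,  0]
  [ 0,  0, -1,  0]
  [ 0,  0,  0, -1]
λ = -1: alg = 4, geom = 3

Step 1 — factor the characteristic polynomial to read off the algebraic multiplicities:
  χ_A(x) = (x + 1)^4

Step 2 — compute geometric multiplicities via the rank-nullity identity g(λ) = n − rank(A − λI):
  rank(A − (-1)·I) = 1, so dim ker(A − (-1)·I) = n − 1 = 3

Summary:
  λ = -1: algebraic multiplicity = 4, geometric multiplicity = 3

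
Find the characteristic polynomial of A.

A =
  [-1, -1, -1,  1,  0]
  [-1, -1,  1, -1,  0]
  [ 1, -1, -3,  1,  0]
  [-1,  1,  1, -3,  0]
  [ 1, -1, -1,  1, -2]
x^5 + 10*x^4 + 40*x^3 + 80*x^2 + 80*x + 32

Expanding det(x·I − A) (e.g. by cofactor expansion or by noting that A is similar to its Jordan form J, which has the same characteristic polynomial as A) gives
  χ_A(x) = x^5 + 10*x^4 + 40*x^3 + 80*x^2 + 80*x + 32
which factors as (x + 2)^5. The eigenvalues (with algebraic multiplicities) are λ = -2 with multiplicity 5.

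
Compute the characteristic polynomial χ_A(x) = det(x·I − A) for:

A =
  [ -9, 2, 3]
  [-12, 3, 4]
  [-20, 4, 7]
x^3 - x^2 - x + 1

Expanding det(x·I − A) (e.g. by cofactor expansion or by noting that A is similar to its Jordan form J, which has the same characteristic polynomial as A) gives
  χ_A(x) = x^3 - x^2 - x + 1
which factors as (x - 1)^2*(x + 1). The eigenvalues (with algebraic multiplicities) are λ = -1 with multiplicity 1, λ = 1 with multiplicity 2.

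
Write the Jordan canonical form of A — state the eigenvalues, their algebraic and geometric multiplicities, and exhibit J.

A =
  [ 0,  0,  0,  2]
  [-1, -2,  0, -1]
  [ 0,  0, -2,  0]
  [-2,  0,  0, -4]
J_2(-2) ⊕ J_1(-2) ⊕ J_1(-2)

The characteristic polynomial is
  det(x·I − A) = x^4 + 8*x^3 + 24*x^2 + 32*x + 16 = (x + 2)^4

Eigenvalues and multiplicities (the geometric multiplicity of λ is n − rank(A − λI), which equals the number of Jordan blocks for λ):
  λ = -2: algebraic multiplicity = 4, geometric multiplicity = 3

Determining the block sizes for each eigenvalue:
  λ = -2: 3 blocks summing to 4 forces exactly one block of size 2 and the rest size 1 → block sizes [2, 1, 1]

Assembling the blocks gives a Jordan form
J =
  [-2,  1,  0,  0]
  [ 0, -2,  0,  0]
  [ 0,  0, -2,  0]
  [ 0,  0,  0, -2]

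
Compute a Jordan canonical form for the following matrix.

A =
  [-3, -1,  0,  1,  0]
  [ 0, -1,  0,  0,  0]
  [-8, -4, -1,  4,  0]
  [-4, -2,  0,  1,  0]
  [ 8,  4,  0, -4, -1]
J_2(-1) ⊕ J_1(-1) ⊕ J_1(-1) ⊕ J_1(-1)

The characteristic polynomial is
  det(x·I − A) = x^5 + 5*x^4 + 10*x^3 + 10*x^2 + 5*x + 1 = (x + 1)^5

Eigenvalues and multiplicities (the geometric multiplicity of λ is n − rank(A − λI), which equals the number of Jordan blocks for λ):
  λ = -1: algebraic multiplicity = 5, geometric multiplicity = 4

Determining the block sizes for each eigenvalue:
  λ = -1: 4 blocks summing to 5 forces exactly one block of size 2 and the rest size 1 → block sizes [2, 1, 1, 1]

Assembling the blocks gives a Jordan form
J =
  [-1,  1,  0,  0,  0]
  [ 0, -1,  0,  0,  0]
  [ 0,  0, -1,  0,  0]
  [ 0,  0,  0, -1,  0]
  [ 0,  0,  0,  0, -1]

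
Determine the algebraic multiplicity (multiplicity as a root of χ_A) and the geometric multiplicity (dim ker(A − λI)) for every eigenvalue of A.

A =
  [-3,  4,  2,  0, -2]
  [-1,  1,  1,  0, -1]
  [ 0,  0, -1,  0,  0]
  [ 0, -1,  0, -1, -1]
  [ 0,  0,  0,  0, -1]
λ = -1: alg = 5, geom = 3

Step 1 — factor the characteristic polynomial to read off the algebraic multiplicities:
  χ_A(x) = (x + 1)^5

Step 2 — compute geometric multiplicities via the rank-nullity identity g(λ) = n − rank(A − λI):
  rank(A − (-1)·I) = 2, so dim ker(A − (-1)·I) = n − 2 = 3

Summary:
  λ = -1: algebraic multiplicity = 5, geometric multiplicity = 3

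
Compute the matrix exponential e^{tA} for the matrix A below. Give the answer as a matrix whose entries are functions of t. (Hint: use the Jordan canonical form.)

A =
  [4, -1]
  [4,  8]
e^{tA} =
  [-2*t*exp(6*t) + exp(6*t), -t*exp(6*t)]
  [4*t*exp(6*t), 2*t*exp(6*t) + exp(6*t)]

Strategy: write A = P · J · P⁻¹ where J is a Jordan canonical form, so e^{tA} = P · e^{tJ} · P⁻¹, and e^{tJ} can be computed block-by-block.

A has Jordan form
J =
  [6, 1]
  [0, 6]
(up to reordering of blocks).

Per-block formulas:
  For a 2×2 Jordan block J_2(6): exp(t · J_2(6)) = e^(6t)·(I + t·N), where N is the 2×2 nilpotent shift.

After assembling e^{tJ} and conjugating by P, we get:

e^{tA} =
  [-2*t*exp(6*t) + exp(6*t), -t*exp(6*t)]
  [4*t*exp(6*t), 2*t*exp(6*t) + exp(6*t)]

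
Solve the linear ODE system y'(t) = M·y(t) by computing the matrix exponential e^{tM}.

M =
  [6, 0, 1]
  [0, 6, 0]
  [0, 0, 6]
e^{tM} =
  [exp(6*t), 0, t*exp(6*t)]
  [0, exp(6*t), 0]
  [0, 0, exp(6*t)]

Strategy: write M = P · J · P⁻¹ where J is a Jordan canonical form, so e^{tM} = P · e^{tJ} · P⁻¹, and e^{tJ} can be computed block-by-block.

M has Jordan form
J =
  [6, 1, 0]
  [0, 6, 0]
  [0, 0, 6]
(up to reordering of blocks).

Per-block formulas:
  For a 2×2 Jordan block J_2(6): exp(t · J_2(6)) = e^(6t)·(I + t·N), where N is the 2×2 nilpotent shift.
  For a 1×1 block at λ = 6: exp(t · [6]) = [e^(6t)].

After assembling e^{tJ} and conjugating by P, we get:

e^{tM} =
  [exp(6*t), 0, t*exp(6*t)]
  [0, exp(6*t), 0]
  [0, 0, exp(6*t)]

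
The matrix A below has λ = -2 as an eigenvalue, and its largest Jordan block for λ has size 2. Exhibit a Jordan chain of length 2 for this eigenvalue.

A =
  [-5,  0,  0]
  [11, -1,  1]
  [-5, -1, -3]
A Jordan chain for λ = -2 of length 2:
v_1 = (0, 1, -1)ᵀ
v_2 = (0, 1, 0)ᵀ

Let N = A − (-2)·I. We want v_2 with N^2 v_2 = 0 but N^1 v_2 ≠ 0; then v_{j-1} := N · v_j for j = 2, …, 2.

Pick v_2 = (0, 1, 0)ᵀ.
Then v_1 = N · v_2 = (0, 1, -1)ᵀ.

Sanity check: (A − (-2)·I) v_1 = (0, 0, 0)ᵀ = 0. ✓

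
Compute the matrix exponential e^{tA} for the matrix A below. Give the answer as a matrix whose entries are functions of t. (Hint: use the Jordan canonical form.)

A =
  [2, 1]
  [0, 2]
e^{tA} =
  [exp(2*t), t*exp(2*t)]
  [0, exp(2*t)]

Strategy: write A = P · J · P⁻¹ where J is a Jordan canonical form, so e^{tA} = P · e^{tJ} · P⁻¹, and e^{tJ} can be computed block-by-block.

A has Jordan form
J =
  [2, 1]
  [0, 2]
(up to reordering of blocks).

Per-block formulas:
  For a 2×2 Jordan block J_2(2): exp(t · J_2(2)) = e^(2t)·(I + t·N), where N is the 2×2 nilpotent shift.

After assembling e^{tJ} and conjugating by P, we get:

e^{tA} =
  [exp(2*t), t*exp(2*t)]
  [0, exp(2*t)]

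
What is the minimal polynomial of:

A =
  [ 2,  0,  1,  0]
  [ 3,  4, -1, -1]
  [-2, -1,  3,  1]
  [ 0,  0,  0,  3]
x^3 - 9*x^2 + 27*x - 27

The characteristic polynomial is χ_A(x) = (x - 3)^4, so the eigenvalues are known. The minimal polynomial is
  m_A(x) = Π_λ (x − λ)^{k_λ}
where k_λ is the size of the *largest* Jordan block for λ (equivalently, the smallest k with (A − λI)^k v = 0 for every generalised eigenvector v of λ).

  λ = 3: largest Jordan block has size 3, contributing (x − 3)^3

So m_A(x) = (x - 3)^3 = x^3 - 9*x^2 + 27*x - 27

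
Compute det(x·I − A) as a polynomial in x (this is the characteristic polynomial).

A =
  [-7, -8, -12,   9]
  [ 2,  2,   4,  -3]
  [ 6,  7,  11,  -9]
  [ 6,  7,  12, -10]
x^4 + 4*x^3 + 6*x^2 + 4*x + 1

Expanding det(x·I − A) (e.g. by cofactor expansion or by noting that A is similar to its Jordan form J, which has the same characteristic polynomial as A) gives
  χ_A(x) = x^4 + 4*x^3 + 6*x^2 + 4*x + 1
which factors as (x + 1)^4. The eigenvalues (with algebraic multiplicities) are λ = -1 with multiplicity 4.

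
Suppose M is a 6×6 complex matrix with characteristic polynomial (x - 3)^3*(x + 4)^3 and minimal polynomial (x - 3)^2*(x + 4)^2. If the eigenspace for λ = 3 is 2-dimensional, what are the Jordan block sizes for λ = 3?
Block sizes for λ = 3: [2, 1]

Step 1 — from the characteristic polynomial, algebraic multiplicity of λ = 3 is 3. From dim ker(M − (3)·I) = 2, there are exactly 2 Jordan blocks for λ = 3.
Step 2 — from the minimal polynomial, the factor (x − 3)^2 tells us the largest block for λ = 3 has size 2.
Step 3 — with total size 3, 2 blocks, and largest block 2, the block sizes (in nonincreasing order) are [2, 1].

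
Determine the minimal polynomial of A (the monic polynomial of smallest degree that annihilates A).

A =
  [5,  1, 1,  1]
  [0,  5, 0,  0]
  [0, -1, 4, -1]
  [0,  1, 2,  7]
x^3 - 16*x^2 + 85*x - 150

The characteristic polynomial is χ_A(x) = (x - 6)*(x - 5)^3, so the eigenvalues are known. The minimal polynomial is
  m_A(x) = Π_λ (x − λ)^{k_λ}
where k_λ is the size of the *largest* Jordan block for λ (equivalently, the smallest k with (A − λI)^k v = 0 for every generalised eigenvector v of λ).

  λ = 5: largest Jordan block has size 2, contributing (x − 5)^2
  λ = 6: largest Jordan block has size 1, contributing (x − 6)

So m_A(x) = (x - 6)*(x - 5)^2 = x^3 - 16*x^2 + 85*x - 150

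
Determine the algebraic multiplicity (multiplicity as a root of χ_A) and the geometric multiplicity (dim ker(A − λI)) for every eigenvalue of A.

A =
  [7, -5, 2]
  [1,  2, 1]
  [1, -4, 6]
λ = 5: alg = 3, geom = 1

Step 1 — factor the characteristic polynomial to read off the algebraic multiplicities:
  χ_A(x) = (x - 5)^3

Step 2 — compute geometric multiplicities via the rank-nullity identity g(λ) = n − rank(A − λI):
  rank(A − (5)·I) = 2, so dim ker(A − (5)·I) = n − 2 = 1

Summary:
  λ = 5: algebraic multiplicity = 3, geometric multiplicity = 1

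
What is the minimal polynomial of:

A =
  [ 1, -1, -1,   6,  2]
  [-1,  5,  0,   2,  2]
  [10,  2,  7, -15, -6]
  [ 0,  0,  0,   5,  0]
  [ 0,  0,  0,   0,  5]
x^4 - 18*x^3 + 121*x^2 - 360*x + 400

The characteristic polynomial is χ_A(x) = (x - 5)^3*(x - 4)^2, so the eigenvalues are known. The minimal polynomial is
  m_A(x) = Π_λ (x − λ)^{k_λ}
where k_λ is the size of the *largest* Jordan block for λ (equivalently, the smallest k with (A − λI)^k v = 0 for every generalised eigenvector v of λ).

  λ = 4: largest Jordan block has size 2, contributing (x − 4)^2
  λ = 5: largest Jordan block has size 2, contributing (x − 5)^2

So m_A(x) = (x - 5)^2*(x - 4)^2 = x^4 - 18*x^3 + 121*x^2 - 360*x + 400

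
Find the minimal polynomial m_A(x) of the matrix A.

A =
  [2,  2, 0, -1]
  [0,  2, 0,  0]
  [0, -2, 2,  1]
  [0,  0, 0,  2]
x^2 - 4*x + 4

The characteristic polynomial is χ_A(x) = (x - 2)^4, so the eigenvalues are known. The minimal polynomial is
  m_A(x) = Π_λ (x − λ)^{k_λ}
where k_λ is the size of the *largest* Jordan block for λ (equivalently, the smallest k with (A − λI)^k v = 0 for every generalised eigenvector v of λ).

  λ = 2: largest Jordan block has size 2, contributing (x − 2)^2

So m_A(x) = (x - 2)^2 = x^2 - 4*x + 4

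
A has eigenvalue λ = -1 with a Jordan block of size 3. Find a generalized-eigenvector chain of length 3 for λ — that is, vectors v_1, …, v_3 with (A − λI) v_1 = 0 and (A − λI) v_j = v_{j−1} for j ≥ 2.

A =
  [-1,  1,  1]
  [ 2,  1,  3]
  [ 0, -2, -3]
A Jordan chain for λ = -1 of length 3:
v_1 = (2, 4, -4)ᵀ
v_2 = (0, 2, 0)ᵀ
v_3 = (1, 0, 0)ᵀ

Let N = A − (-1)·I. We want v_3 with N^3 v_3 = 0 but N^2 v_3 ≠ 0; then v_{j-1} := N · v_j for j = 3, …, 2.

Pick v_3 = (1, 0, 0)ᵀ.
Then v_2 = N · v_3 = (0, 2, 0)ᵀ.
Then v_1 = N · v_2 = (2, 4, -4)ᵀ.

Sanity check: (A − (-1)·I) v_1 = (0, 0, 0)ᵀ = 0. ✓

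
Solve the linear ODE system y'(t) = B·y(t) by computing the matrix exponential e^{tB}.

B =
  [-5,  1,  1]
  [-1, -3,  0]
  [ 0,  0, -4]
e^{tB} =
  [-t*exp(-4*t) + exp(-4*t), t*exp(-4*t), -t^2*exp(-4*t)/2 + t*exp(-4*t)]
  [-t*exp(-4*t), t*exp(-4*t) + exp(-4*t), -t^2*exp(-4*t)/2]
  [0, 0, exp(-4*t)]

Strategy: write B = P · J · P⁻¹ where J is a Jordan canonical form, so e^{tB} = P · e^{tJ} · P⁻¹, and e^{tJ} can be computed block-by-block.

B has Jordan form
J =
  [-4,  1,  0]
  [ 0, -4,  1]
  [ 0,  0, -4]
(up to reordering of blocks).

Per-block formulas:
  For a 3×3 Jordan block J_3(-4): exp(t · J_3(-4)) = e^(-4t)·(I + t·N + (t^2/2)·N^2), where N is the 3×3 nilpotent shift.

After assembling e^{tJ} and conjugating by P, we get:

e^{tB} =
  [-t*exp(-4*t) + exp(-4*t), t*exp(-4*t), -t^2*exp(-4*t)/2 + t*exp(-4*t)]
  [-t*exp(-4*t), t*exp(-4*t) + exp(-4*t), -t^2*exp(-4*t)/2]
  [0, 0, exp(-4*t)]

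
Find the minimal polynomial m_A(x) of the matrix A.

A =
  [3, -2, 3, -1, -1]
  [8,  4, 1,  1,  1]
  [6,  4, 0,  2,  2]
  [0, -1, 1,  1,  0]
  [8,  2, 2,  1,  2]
x^4 - 9*x^3 + 21*x^2 - 19*x + 6

The characteristic polynomial is χ_A(x) = (x - 6)*(x - 1)^4, so the eigenvalues are known. The minimal polynomial is
  m_A(x) = Π_λ (x − λ)^{k_λ}
where k_λ is the size of the *largest* Jordan block for λ (equivalently, the smallest k with (A − λI)^k v = 0 for every generalised eigenvector v of λ).

  λ = 1: largest Jordan block has size 3, contributing (x − 1)^3
  λ = 6: largest Jordan block has size 1, contributing (x − 6)

So m_A(x) = (x - 6)*(x - 1)^3 = x^4 - 9*x^3 + 21*x^2 - 19*x + 6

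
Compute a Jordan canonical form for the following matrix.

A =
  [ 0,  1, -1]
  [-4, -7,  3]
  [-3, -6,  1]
J_3(-2)

The characteristic polynomial is
  det(x·I − A) = x^3 + 6*x^2 + 12*x + 8 = (x + 2)^3

Eigenvalues and multiplicities (the geometric multiplicity of λ is n − rank(A − λI), which equals the number of Jordan blocks for λ):
  λ = -2: algebraic multiplicity = 3, geometric multiplicity = 1

Determining the block sizes for each eigenvalue:
  λ = -2: one block (gm = 1), so the single block has size am = 3 → block sizes [3]

Assembling the blocks gives a Jordan form
J =
  [-2,  1,  0]
  [ 0, -2,  1]
  [ 0,  0, -2]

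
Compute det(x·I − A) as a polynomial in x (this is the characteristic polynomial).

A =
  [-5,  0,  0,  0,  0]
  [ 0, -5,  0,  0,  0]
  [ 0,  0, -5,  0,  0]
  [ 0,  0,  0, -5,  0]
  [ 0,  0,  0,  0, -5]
x^5 + 25*x^4 + 250*x^3 + 1250*x^2 + 3125*x + 3125

Expanding det(x·I − A) (e.g. by cofactor expansion or by noting that A is similar to its Jordan form J, which has the same characteristic polynomial as A) gives
  χ_A(x) = x^5 + 25*x^4 + 250*x^3 + 1250*x^2 + 3125*x + 3125
which factors as (x + 5)^5. The eigenvalues (with algebraic multiplicities) are λ = -5 with multiplicity 5.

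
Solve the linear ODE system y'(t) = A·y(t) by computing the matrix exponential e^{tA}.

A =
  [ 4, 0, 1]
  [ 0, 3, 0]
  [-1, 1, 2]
e^{tA} =
  [t*exp(3*t) + exp(3*t), t^2*exp(3*t)/2, t*exp(3*t)]
  [0, exp(3*t), 0]
  [-t*exp(3*t), -t^2*exp(3*t)/2 + t*exp(3*t), -t*exp(3*t) + exp(3*t)]

Strategy: write A = P · J · P⁻¹ where J is a Jordan canonical form, so e^{tA} = P · e^{tJ} · P⁻¹, and e^{tJ} can be computed block-by-block.

A has Jordan form
J =
  [3, 1, 0]
  [0, 3, 1]
  [0, 0, 3]
(up to reordering of blocks).

Per-block formulas:
  For a 3×3 Jordan block J_3(3): exp(t · J_3(3)) = e^(3t)·(I + t·N + (t^2/2)·N^2), where N is the 3×3 nilpotent shift.

After assembling e^{tJ} and conjugating by P, we get:

e^{tA} =
  [t*exp(3*t) + exp(3*t), t^2*exp(3*t)/2, t*exp(3*t)]
  [0, exp(3*t), 0]
  [-t*exp(3*t), -t^2*exp(3*t)/2 + t*exp(3*t), -t*exp(3*t) + exp(3*t)]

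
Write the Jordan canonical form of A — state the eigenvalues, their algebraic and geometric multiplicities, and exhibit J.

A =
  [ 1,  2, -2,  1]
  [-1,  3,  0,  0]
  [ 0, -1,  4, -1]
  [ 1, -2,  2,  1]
J_2(2) ⊕ J_1(2) ⊕ J_1(3)

The characteristic polynomial is
  det(x·I − A) = x^4 - 9*x^3 + 30*x^2 - 44*x + 24 = (x - 3)*(x - 2)^3

Eigenvalues and multiplicities (the geometric multiplicity of λ is n − rank(A − λI), which equals the number of Jordan blocks for λ):
  λ = 2: algebraic multiplicity = 3, geometric multiplicity = 2
  λ = 3: algebraic multiplicity = 1, geometric multiplicity = 1

Determining the block sizes for each eigenvalue:
  λ = 2: 2 blocks summing to 3 forces exactly one block of size 2 and the rest size 1 → block sizes [2, 1]
  λ = 3: one block (gm = 1), so the single block has size am = 1 → block sizes [1]

Assembling the blocks gives a Jordan form
J =
  [2, 1, 0, 0]
  [0, 2, 0, 0]
  [0, 0, 2, 0]
  [0, 0, 0, 3]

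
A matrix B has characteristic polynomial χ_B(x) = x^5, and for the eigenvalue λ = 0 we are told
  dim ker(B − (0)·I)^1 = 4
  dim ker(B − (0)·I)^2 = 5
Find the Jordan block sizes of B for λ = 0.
Block sizes for λ = 0: [2, 1, 1, 1]

From the dimensions of kernels of powers, the number of Jordan blocks of size at least j is d_j − d_{j−1} where d_j = dim ker(N^j) (with d_0 = 0). Computing the differences gives [4, 1].
The number of blocks of size exactly k is (#blocks of size ≥ k) − (#blocks of size ≥ k + 1), so the partition is: 3 block(s) of size 1, 1 block(s) of size 2.
In nonincreasing order the block sizes are [2, 1, 1, 1].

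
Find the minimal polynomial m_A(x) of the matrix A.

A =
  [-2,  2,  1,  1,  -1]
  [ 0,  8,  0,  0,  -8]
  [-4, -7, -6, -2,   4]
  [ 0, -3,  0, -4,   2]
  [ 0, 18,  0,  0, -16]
x^2 + 8*x + 16

The characteristic polynomial is χ_A(x) = (x + 4)^5, so the eigenvalues are known. The minimal polynomial is
  m_A(x) = Π_λ (x − λ)^{k_λ}
where k_λ is the size of the *largest* Jordan block for λ (equivalently, the smallest k with (A − λI)^k v = 0 for every generalised eigenvector v of λ).

  λ = -4: largest Jordan block has size 2, contributing (x + 4)^2

So m_A(x) = (x + 4)^2 = x^2 + 8*x + 16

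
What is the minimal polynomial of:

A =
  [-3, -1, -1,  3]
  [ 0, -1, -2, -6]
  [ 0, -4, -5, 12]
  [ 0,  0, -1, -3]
x^3 + 9*x^2 + 27*x + 27

The characteristic polynomial is χ_A(x) = (x + 3)^4, so the eigenvalues are known. The minimal polynomial is
  m_A(x) = Π_λ (x − λ)^{k_λ}
where k_λ is the size of the *largest* Jordan block for λ (equivalently, the smallest k with (A − λI)^k v = 0 for every generalised eigenvector v of λ).

  λ = -3: largest Jordan block has size 3, contributing (x + 3)^3

So m_A(x) = (x + 3)^3 = x^3 + 9*x^2 + 27*x + 27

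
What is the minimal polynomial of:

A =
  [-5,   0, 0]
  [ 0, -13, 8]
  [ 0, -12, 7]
x^2 + 6*x + 5

The characteristic polynomial is χ_A(x) = (x + 1)*(x + 5)^2, so the eigenvalues are known. The minimal polynomial is
  m_A(x) = Π_λ (x − λ)^{k_λ}
where k_λ is the size of the *largest* Jordan block for λ (equivalently, the smallest k with (A − λI)^k v = 0 for every generalised eigenvector v of λ).

  λ = -5: largest Jordan block has size 1, contributing (x + 5)
  λ = -1: largest Jordan block has size 1, contributing (x + 1)

So m_A(x) = (x + 1)*(x + 5) = x^2 + 6*x + 5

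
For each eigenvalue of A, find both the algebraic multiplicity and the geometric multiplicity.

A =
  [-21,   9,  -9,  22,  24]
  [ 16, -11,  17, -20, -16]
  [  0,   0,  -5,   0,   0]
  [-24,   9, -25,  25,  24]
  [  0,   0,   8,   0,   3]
λ = -5: alg = 3, geom = 1; λ = 3: alg = 2, geom = 2

Step 1 — factor the characteristic polynomial to read off the algebraic multiplicities:
  χ_A(x) = (x - 3)^2*(x + 5)^3

Step 2 — compute geometric multiplicities via the rank-nullity identity g(λ) = n − rank(A − λI):
  rank(A − (-5)·I) = 4, so dim ker(A − (-5)·I) = n − 4 = 1
  rank(A − (3)·I) = 3, so dim ker(A − (3)·I) = n − 3 = 2

Summary:
  λ = -5: algebraic multiplicity = 3, geometric multiplicity = 1
  λ = 3: algebraic multiplicity = 2, geometric multiplicity = 2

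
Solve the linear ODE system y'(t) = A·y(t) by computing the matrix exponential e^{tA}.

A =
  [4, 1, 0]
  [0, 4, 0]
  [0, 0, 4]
e^{tA} =
  [exp(4*t), t*exp(4*t), 0]
  [0, exp(4*t), 0]
  [0, 0, exp(4*t)]

Strategy: write A = P · J · P⁻¹ where J is a Jordan canonical form, so e^{tA} = P · e^{tJ} · P⁻¹, and e^{tJ} can be computed block-by-block.

A has Jordan form
J =
  [4, 1, 0]
  [0, 4, 0]
  [0, 0, 4]
(up to reordering of blocks).

Per-block formulas:
  For a 1×1 block at λ = 4: exp(t · [4]) = [e^(4t)].
  For a 2×2 Jordan block J_2(4): exp(t · J_2(4)) = e^(4t)·(I + t·N), where N is the 2×2 nilpotent shift.

After assembling e^{tJ} and conjugating by P, we get:

e^{tA} =
  [exp(4*t), t*exp(4*t), 0]
  [0, exp(4*t), 0]
  [0, 0, exp(4*t)]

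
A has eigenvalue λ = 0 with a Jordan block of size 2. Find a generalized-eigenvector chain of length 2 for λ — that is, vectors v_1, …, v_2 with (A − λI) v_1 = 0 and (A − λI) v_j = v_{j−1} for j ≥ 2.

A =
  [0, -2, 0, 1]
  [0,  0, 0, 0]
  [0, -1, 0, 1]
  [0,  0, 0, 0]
A Jordan chain for λ = 0 of length 2:
v_1 = (-2, 0, -1, 0)ᵀ
v_2 = (0, 1, 0, 0)ᵀ

Let N = A − (0)·I. We want v_2 with N^2 v_2 = 0 but N^1 v_2 ≠ 0; then v_{j-1} := N · v_j for j = 2, …, 2.

Pick v_2 = (0, 1, 0, 0)ᵀ.
Then v_1 = N · v_2 = (-2, 0, -1, 0)ᵀ.

Sanity check: (A − (0)·I) v_1 = (0, 0, 0, 0)ᵀ = 0. ✓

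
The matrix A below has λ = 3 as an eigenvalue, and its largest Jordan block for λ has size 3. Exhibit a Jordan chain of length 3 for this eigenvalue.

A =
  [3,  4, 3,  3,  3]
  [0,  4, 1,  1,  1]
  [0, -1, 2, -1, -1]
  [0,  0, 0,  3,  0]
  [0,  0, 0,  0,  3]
A Jordan chain for λ = 3 of length 3:
v_1 = (1, 0, 0, 0, 0)ᵀ
v_2 = (4, 1, -1, 0, 0)ᵀ
v_3 = (0, 1, 0, 0, 0)ᵀ

Let N = A − (3)·I. We want v_3 with N^3 v_3 = 0 but N^2 v_3 ≠ 0; then v_{j-1} := N · v_j for j = 3, …, 2.

Pick v_3 = (0, 1, 0, 0, 0)ᵀ.
Then v_2 = N · v_3 = (4, 1, -1, 0, 0)ᵀ.
Then v_1 = N · v_2 = (1, 0, 0, 0, 0)ᵀ.

Sanity check: (A − (3)·I) v_1 = (0, 0, 0, 0, 0)ᵀ = 0. ✓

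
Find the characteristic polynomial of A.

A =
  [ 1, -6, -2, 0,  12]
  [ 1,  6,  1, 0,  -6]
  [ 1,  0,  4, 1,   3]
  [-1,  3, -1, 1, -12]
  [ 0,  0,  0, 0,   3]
x^5 - 15*x^4 + 90*x^3 - 270*x^2 + 405*x - 243

Expanding det(x·I − A) (e.g. by cofactor expansion or by noting that A is similar to its Jordan form J, which has the same characteristic polynomial as A) gives
  χ_A(x) = x^5 - 15*x^4 + 90*x^3 - 270*x^2 + 405*x - 243
which factors as (x - 3)^5. The eigenvalues (with algebraic multiplicities) are λ = 3 with multiplicity 5.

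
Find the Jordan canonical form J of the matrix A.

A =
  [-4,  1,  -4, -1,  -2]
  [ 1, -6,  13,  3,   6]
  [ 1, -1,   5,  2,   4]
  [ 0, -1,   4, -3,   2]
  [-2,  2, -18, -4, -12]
J_3(-4) ⊕ J_1(-4) ⊕ J_1(-4)

The characteristic polynomial is
  det(x·I − A) = x^5 + 20*x^4 + 160*x^3 + 640*x^2 + 1280*x + 1024 = (x + 4)^5

Eigenvalues and multiplicities (the geometric multiplicity of λ is n − rank(A − λI), which equals the number of Jordan blocks for λ):
  λ = -4: algebraic multiplicity = 5, geometric multiplicity = 3

Determining the block sizes for each eigenvalue:
  λ = -4: with am = 5 and gm = 3, the partition is not yet determined (e.g. several partitions of 5 into 3 parts exist). Let N = A − (-4)·I. Computing rank(N^1) = 2, rank(N^2) = 1, rank(N^3) = 0; the number of blocks of size ≥ j is rank(N^{j−1}) − rank(N^j), giving [3, 1, 1]. So we have 1 block(s) of size 3, 2 block(s) of size 1 → block sizes [3, 1, 1]

Assembling the blocks gives a Jordan form
J =
  [-4,  1,  0,  0,  0]
  [ 0, -4,  1,  0,  0]
  [ 0,  0, -4,  0,  0]
  [ 0,  0,  0, -4,  0]
  [ 0,  0,  0,  0, -4]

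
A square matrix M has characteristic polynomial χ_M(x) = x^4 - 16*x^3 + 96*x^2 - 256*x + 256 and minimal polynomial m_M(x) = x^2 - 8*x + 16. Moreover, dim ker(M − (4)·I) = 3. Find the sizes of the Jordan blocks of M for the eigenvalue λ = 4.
Block sizes for λ = 4: [2, 1, 1]

Step 1 — from the characteristic polynomial, algebraic multiplicity of λ = 4 is 4. From dim ker(M − (4)·I) = 3, there are exactly 3 Jordan blocks for λ = 4.
Step 2 — from the minimal polynomial, the factor (x − 4)^2 tells us the largest block for λ = 4 has size 2.
Step 3 — with total size 4, 3 blocks, and largest block 2, the block sizes (in nonincreasing order) are [2, 1, 1].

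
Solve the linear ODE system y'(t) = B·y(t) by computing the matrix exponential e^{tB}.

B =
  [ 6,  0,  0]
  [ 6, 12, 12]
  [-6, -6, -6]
e^{tB} =
  [exp(6*t), 0, 0]
  [exp(6*t) - 1, 2*exp(6*t) - 1, 2*exp(6*t) - 2]
  [1 - exp(6*t), 1 - exp(6*t), 2 - exp(6*t)]

Strategy: write B = P · J · P⁻¹ where J is a Jordan canonical form, so e^{tB} = P · e^{tJ} · P⁻¹, and e^{tJ} can be computed block-by-block.

B has Jordan form
J =
  [0, 0, 0]
  [0, 6, 0]
  [0, 0, 6]
(up to reordering of blocks).

Per-block formulas:
  For a 1×1 block at λ = 6: exp(t · [6]) = [e^(6t)].
  For a 1×1 block at λ = 0: exp(t · [0]) = [e^(0t)].

After assembling e^{tJ} and conjugating by P, we get:

e^{tB} =
  [exp(6*t), 0, 0]
  [exp(6*t) - 1, 2*exp(6*t) - 1, 2*exp(6*t) - 2]
  [1 - exp(6*t), 1 - exp(6*t), 2 - exp(6*t)]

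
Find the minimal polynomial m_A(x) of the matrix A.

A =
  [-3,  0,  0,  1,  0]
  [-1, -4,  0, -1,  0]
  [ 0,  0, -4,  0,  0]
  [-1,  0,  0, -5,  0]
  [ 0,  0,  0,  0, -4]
x^2 + 8*x + 16

The characteristic polynomial is χ_A(x) = (x + 4)^5, so the eigenvalues are known. The minimal polynomial is
  m_A(x) = Π_λ (x − λ)^{k_λ}
where k_λ is the size of the *largest* Jordan block for λ (equivalently, the smallest k with (A − λI)^k v = 0 for every generalised eigenvector v of λ).

  λ = -4: largest Jordan block has size 2, contributing (x + 4)^2

So m_A(x) = (x + 4)^2 = x^2 + 8*x + 16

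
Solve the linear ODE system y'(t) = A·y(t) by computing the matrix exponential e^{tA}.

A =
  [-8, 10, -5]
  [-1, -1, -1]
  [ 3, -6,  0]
e^{tA} =
  [-5*t*exp(-3*t) + exp(-3*t), 10*t*exp(-3*t), -5*t*exp(-3*t)]
  [-t*exp(-3*t), 2*t*exp(-3*t) + exp(-3*t), -t*exp(-3*t)]
  [3*t*exp(-3*t), -6*t*exp(-3*t), 3*t*exp(-3*t) + exp(-3*t)]

Strategy: write A = P · J · P⁻¹ where J is a Jordan canonical form, so e^{tA} = P · e^{tJ} · P⁻¹, and e^{tJ} can be computed block-by-block.

A has Jordan form
J =
  [-3,  1,  0]
  [ 0, -3,  0]
  [ 0,  0, -3]
(up to reordering of blocks).

Per-block formulas:
  For a 1×1 block at λ = -3: exp(t · [-3]) = [e^(-3t)].
  For a 2×2 Jordan block J_2(-3): exp(t · J_2(-3)) = e^(-3t)·(I + t·N), where N is the 2×2 nilpotent shift.

After assembling e^{tJ} and conjugating by P, we get:

e^{tA} =
  [-5*t*exp(-3*t) + exp(-3*t), 10*t*exp(-3*t), -5*t*exp(-3*t)]
  [-t*exp(-3*t), 2*t*exp(-3*t) + exp(-3*t), -t*exp(-3*t)]
  [3*t*exp(-3*t), -6*t*exp(-3*t), 3*t*exp(-3*t) + exp(-3*t)]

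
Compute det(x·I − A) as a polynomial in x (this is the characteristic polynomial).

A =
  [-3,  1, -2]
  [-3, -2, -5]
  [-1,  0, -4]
x^3 + 9*x^2 + 27*x + 27

Expanding det(x·I − A) (e.g. by cofactor expansion or by noting that A is similar to its Jordan form J, which has the same characteristic polynomial as A) gives
  χ_A(x) = x^3 + 9*x^2 + 27*x + 27
which factors as (x + 3)^3. The eigenvalues (with algebraic multiplicities) are λ = -3 with multiplicity 3.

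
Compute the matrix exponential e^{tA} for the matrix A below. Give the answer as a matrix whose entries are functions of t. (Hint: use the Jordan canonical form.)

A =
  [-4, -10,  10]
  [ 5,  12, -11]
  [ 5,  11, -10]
e^{tA} =
  [exp(-4*t), -2*exp(t) + 2*exp(-4*t), 2*exp(t) - 2*exp(-4*t)]
  [exp(t) - exp(-4*t), t*exp(t) + 3*exp(t) - 2*exp(-4*t), -t*exp(t) - 2*exp(t) + 2*exp(-4*t)]
  [exp(t) - exp(-4*t), t*exp(t) + 2*exp(t) - 2*exp(-4*t), -t*exp(t) - exp(t) + 2*exp(-4*t)]

Strategy: write A = P · J · P⁻¹ where J is a Jordan canonical form, so e^{tA} = P · e^{tJ} · P⁻¹, and e^{tJ} can be computed block-by-block.

A has Jordan form
J =
  [-4, 0, 0]
  [ 0, 1, 1]
  [ 0, 0, 1]
(up to reordering of blocks).

Per-block formulas:
  For a 2×2 Jordan block J_2(1): exp(t · J_2(1)) = e^(1t)·(I + t·N), where N is the 2×2 nilpotent shift.
  For a 1×1 block at λ = -4: exp(t · [-4]) = [e^(-4t)].

After assembling e^{tJ} and conjugating by P, we get:

e^{tA} =
  [exp(-4*t), -2*exp(t) + 2*exp(-4*t), 2*exp(t) - 2*exp(-4*t)]
  [exp(t) - exp(-4*t), t*exp(t) + 3*exp(t) - 2*exp(-4*t), -t*exp(t) - 2*exp(t) + 2*exp(-4*t)]
  [exp(t) - exp(-4*t), t*exp(t) + 2*exp(t) - 2*exp(-4*t), -t*exp(t) - exp(t) + 2*exp(-4*t)]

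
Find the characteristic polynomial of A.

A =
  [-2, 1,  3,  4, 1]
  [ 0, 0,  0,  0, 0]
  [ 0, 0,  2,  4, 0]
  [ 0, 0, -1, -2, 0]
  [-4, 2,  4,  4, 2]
x^5

Expanding det(x·I − A) (e.g. by cofactor expansion or by noting that A is similar to its Jordan form J, which has the same characteristic polynomial as A) gives
  χ_A(x) = x^5
which factors as x^5. The eigenvalues (with algebraic multiplicities) are λ = 0 with multiplicity 5.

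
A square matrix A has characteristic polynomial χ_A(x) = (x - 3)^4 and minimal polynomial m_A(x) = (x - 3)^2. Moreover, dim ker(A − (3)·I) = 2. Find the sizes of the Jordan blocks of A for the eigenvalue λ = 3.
Block sizes for λ = 3: [2, 2]

Step 1 — from the characteristic polynomial, algebraic multiplicity of λ = 3 is 4. From dim ker(A − (3)·I) = 2, there are exactly 2 Jordan blocks for λ = 3.
Step 2 — from the minimal polynomial, the factor (x − 3)^2 tells us the largest block for λ = 3 has size 2.
Step 3 — with total size 4, 2 blocks, and largest block 2, the block sizes (in nonincreasing order) are [2, 2].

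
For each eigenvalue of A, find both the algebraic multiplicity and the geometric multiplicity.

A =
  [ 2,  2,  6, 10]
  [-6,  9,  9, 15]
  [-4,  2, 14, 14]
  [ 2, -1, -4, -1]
λ = 6: alg = 4, geom = 2

Step 1 — factor the characteristic polynomial to read off the algebraic multiplicities:
  χ_A(x) = (x - 6)^4

Step 2 — compute geometric multiplicities via the rank-nullity identity g(λ) = n − rank(A − λI):
  rank(A − (6)·I) = 2, so dim ker(A − (6)·I) = n − 2 = 2

Summary:
  λ = 6: algebraic multiplicity = 4, geometric multiplicity = 2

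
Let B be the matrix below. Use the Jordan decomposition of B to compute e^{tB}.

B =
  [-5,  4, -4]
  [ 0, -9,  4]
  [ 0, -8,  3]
e^{tB} =
  [exp(-5*t), exp(-t) - exp(-5*t), -exp(-t) + exp(-5*t)]
  [0, -exp(-t) + 2*exp(-5*t), exp(-t) - exp(-5*t)]
  [0, -2*exp(-t) + 2*exp(-5*t), 2*exp(-t) - exp(-5*t)]

Strategy: write B = P · J · P⁻¹ where J is a Jordan canonical form, so e^{tB} = P · e^{tJ} · P⁻¹, and e^{tJ} can be computed block-by-block.

B has Jordan form
J =
  [-5,  0,  0]
  [ 0, -5,  0]
  [ 0,  0, -1]
(up to reordering of blocks).

Per-block formulas:
  For a 1×1 block at λ = -5: exp(t · [-5]) = [e^(-5t)].
  For a 1×1 block at λ = -1: exp(t · [-1]) = [e^(-1t)].

After assembling e^{tJ} and conjugating by P, we get:

e^{tB} =
  [exp(-5*t), exp(-t) - exp(-5*t), -exp(-t) + exp(-5*t)]
  [0, -exp(-t) + 2*exp(-5*t), exp(-t) - exp(-5*t)]
  [0, -2*exp(-t) + 2*exp(-5*t), 2*exp(-t) - exp(-5*t)]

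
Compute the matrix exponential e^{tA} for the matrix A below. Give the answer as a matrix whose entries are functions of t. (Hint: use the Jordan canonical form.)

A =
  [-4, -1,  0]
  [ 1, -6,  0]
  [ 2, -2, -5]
e^{tA} =
  [t*exp(-5*t) + exp(-5*t), -t*exp(-5*t), 0]
  [t*exp(-5*t), -t*exp(-5*t) + exp(-5*t), 0]
  [2*t*exp(-5*t), -2*t*exp(-5*t), exp(-5*t)]

Strategy: write A = P · J · P⁻¹ where J is a Jordan canonical form, so e^{tA} = P · e^{tJ} · P⁻¹, and e^{tJ} can be computed block-by-block.

A has Jordan form
J =
  [-5,  1,  0]
  [ 0, -5,  0]
  [ 0,  0, -5]
(up to reordering of blocks).

Per-block formulas:
  For a 2×2 Jordan block J_2(-5): exp(t · J_2(-5)) = e^(-5t)·(I + t·N), where N is the 2×2 nilpotent shift.
  For a 1×1 block at λ = -5: exp(t · [-5]) = [e^(-5t)].

After assembling e^{tJ} and conjugating by P, we get:

e^{tA} =
  [t*exp(-5*t) + exp(-5*t), -t*exp(-5*t), 0]
  [t*exp(-5*t), -t*exp(-5*t) + exp(-5*t), 0]
  [2*t*exp(-5*t), -2*t*exp(-5*t), exp(-5*t)]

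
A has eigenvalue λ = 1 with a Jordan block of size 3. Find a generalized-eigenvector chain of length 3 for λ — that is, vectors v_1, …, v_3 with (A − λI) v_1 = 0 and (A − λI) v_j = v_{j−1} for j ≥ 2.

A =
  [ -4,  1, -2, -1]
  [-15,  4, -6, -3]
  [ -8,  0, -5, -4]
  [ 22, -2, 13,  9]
A Jordan chain for λ = 1 of length 3:
v_1 = (4, 12, 0, -8)ᵀ
v_2 = (-5, -15, -8, 22)ᵀ
v_3 = (1, 0, 0, 0)ᵀ

Let N = A − (1)·I. We want v_3 with N^3 v_3 = 0 but N^2 v_3 ≠ 0; then v_{j-1} := N · v_j for j = 3, …, 2.

Pick v_3 = (1, 0, 0, 0)ᵀ.
Then v_2 = N · v_3 = (-5, -15, -8, 22)ᵀ.
Then v_1 = N · v_2 = (4, 12, 0, -8)ᵀ.

Sanity check: (A − (1)·I) v_1 = (0, 0, 0, 0)ᵀ = 0. ✓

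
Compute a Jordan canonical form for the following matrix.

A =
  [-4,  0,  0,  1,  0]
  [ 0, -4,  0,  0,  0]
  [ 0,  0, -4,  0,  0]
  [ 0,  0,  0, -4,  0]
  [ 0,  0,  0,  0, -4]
J_2(-4) ⊕ J_1(-4) ⊕ J_1(-4) ⊕ J_1(-4)

The characteristic polynomial is
  det(x·I − A) = x^5 + 20*x^4 + 160*x^3 + 640*x^2 + 1280*x + 1024 = (x + 4)^5

Eigenvalues and multiplicities (the geometric multiplicity of λ is n − rank(A − λI), which equals the number of Jordan blocks for λ):
  λ = -4: algebraic multiplicity = 5, geometric multiplicity = 4

Determining the block sizes for each eigenvalue:
  λ = -4: 4 blocks summing to 5 forces exactly one block of size 2 and the rest size 1 → block sizes [2, 1, 1, 1]

Assembling the blocks gives a Jordan form
J =
  [-4,  1,  0,  0,  0]
  [ 0, -4,  0,  0,  0]
  [ 0,  0, -4,  0,  0]
  [ 0,  0,  0, -4,  0]
  [ 0,  0,  0,  0, -4]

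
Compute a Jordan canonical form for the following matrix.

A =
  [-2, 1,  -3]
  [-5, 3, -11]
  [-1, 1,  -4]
J_3(-1)

The characteristic polynomial is
  det(x·I − A) = x^3 + 3*x^2 + 3*x + 1 = (x + 1)^3

Eigenvalues and multiplicities (the geometric multiplicity of λ is n − rank(A − λI), which equals the number of Jordan blocks for λ):
  λ = -1: algebraic multiplicity = 3, geometric multiplicity = 1

Determining the block sizes for each eigenvalue:
  λ = -1: one block (gm = 1), so the single block has size am = 3 → block sizes [3]

Assembling the blocks gives a Jordan form
J =
  [-1,  1,  0]
  [ 0, -1,  1]
  [ 0,  0, -1]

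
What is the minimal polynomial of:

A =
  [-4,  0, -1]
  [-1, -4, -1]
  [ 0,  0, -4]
x^3 + 12*x^2 + 48*x + 64

The characteristic polynomial is χ_A(x) = (x + 4)^3, so the eigenvalues are known. The minimal polynomial is
  m_A(x) = Π_λ (x − λ)^{k_λ}
where k_λ is the size of the *largest* Jordan block for λ (equivalently, the smallest k with (A − λI)^k v = 0 for every generalised eigenvector v of λ).

  λ = -4: largest Jordan block has size 3, contributing (x + 4)^3

So m_A(x) = (x + 4)^3 = x^3 + 12*x^2 + 48*x + 64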